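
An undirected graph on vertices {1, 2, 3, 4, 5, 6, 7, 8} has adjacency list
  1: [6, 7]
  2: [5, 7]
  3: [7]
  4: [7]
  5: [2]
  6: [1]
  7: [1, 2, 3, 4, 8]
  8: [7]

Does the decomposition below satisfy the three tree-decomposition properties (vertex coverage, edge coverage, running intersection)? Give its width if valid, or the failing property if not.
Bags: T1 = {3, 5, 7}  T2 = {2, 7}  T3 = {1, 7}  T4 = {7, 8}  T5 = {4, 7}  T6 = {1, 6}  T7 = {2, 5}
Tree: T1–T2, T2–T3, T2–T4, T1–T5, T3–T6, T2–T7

No — bags containing vertex 5 are not connected in the tree.

A tree decomposition must satisfy three properties: every vertex lies in some bag; for every edge, both endpoints lie together in some bag; and for every vertex, the bags containing it form a connected subtree. Here bags containing vertex 5 are not connected in the tree, so the decomposition is invalid.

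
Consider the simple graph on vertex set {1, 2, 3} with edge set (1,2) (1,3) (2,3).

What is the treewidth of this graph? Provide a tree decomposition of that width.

A single bag containing all 3 vertices is trivially a valid decomposition of width 2. On the other hand G contains the 3-clique {1, 2, 3}. A clique must lie in a single bag of any decomposition, so no decomposition can have width below 2. The upper and lower bounds meet at 2, so that is the treewidth.

Treewidth 2.
One such decomposition:
Bags: B1 = {1, 2, 3}
Tree: (single bag)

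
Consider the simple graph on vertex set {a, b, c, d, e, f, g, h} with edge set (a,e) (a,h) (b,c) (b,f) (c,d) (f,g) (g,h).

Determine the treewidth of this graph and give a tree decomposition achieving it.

Treewidth 1.
Bags: B1 = {c, d}  B2 = {b, c}  B3 = {b, f}  B4 = {f, g}  B5 = {g, h}  B6 = {a, h}  B7 = {a, e}
Tree: B1–B2, B2–B3, B3–B4, B4–B5, B5–B6, B6–B7

Every bag has size at most 2, so the width is 2 − 1 = 1 and tw(G) ≤ 1. G has an edge, so its treewidth is at least 1. The upper and lower bounds meet at 1, so that is the treewidth.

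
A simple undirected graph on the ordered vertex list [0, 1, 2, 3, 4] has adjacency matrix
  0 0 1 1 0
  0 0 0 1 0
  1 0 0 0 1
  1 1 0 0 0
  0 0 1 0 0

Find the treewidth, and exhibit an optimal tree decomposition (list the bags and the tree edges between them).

Every bag has size at most 2, so the width is 2 − 1 = 1 and tw(G) ≤ 1. G has an edge, so its treewidth is at least 1. Hence tw(G) = 1 exactly.

Treewidth 1.
One optimal decomposition is:
Bags: B1 = {0, 2}  B2 = {0, 3}  B3 = {2, 4}  B4 = {1, 3}
Tree: B1–B2, B1–B3, B2–B4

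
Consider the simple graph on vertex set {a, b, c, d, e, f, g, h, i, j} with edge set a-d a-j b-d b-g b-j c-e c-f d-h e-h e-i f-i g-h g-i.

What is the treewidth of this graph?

A width-2 tree decomposition is:
Bags: B1 = {c, e, f}  B2 = {e, f, i}  B3 = {e, h, i}  B4 = {g, h, i}  B5 = {d, g, h}  B6 = {b, d, g}  B7 = {a, b, d}  B8 = {a, b, j}
Tree: B1–B2, B2–B3, B3–B4, B4–B5, B5–B6, B6–B7, B7–B8
Every bag has size at most 3, so the width is 3 − 1 = 2 and tw(G) ≤ 2. Since c–f–i–e–c is a cycle in G, G is not acyclic. Forests are exactly the graphs of treewidth ≤ 1, so tw(G) ≥ 2. Hence tw(G) = 2 exactly.

2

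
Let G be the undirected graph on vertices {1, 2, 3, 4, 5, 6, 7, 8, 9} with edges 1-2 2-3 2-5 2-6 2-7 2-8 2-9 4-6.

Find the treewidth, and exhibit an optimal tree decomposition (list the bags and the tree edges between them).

Treewidth 1.
One optimal decomposition is:
Bags: B1 = {2, 9}  B2 = {1, 2}  B3 = {2, 8}  B4 = {2, 5}  B5 = {2, 6}  B6 = {2, 3}  B7 = {4, 6}  B8 = {2, 7}
Tree: B1–B2, B1–B3, B2–B4, B3–B5, B3–B6, B5–B7, B3–B8

Every bag has size at most 2, so the width is 2 − 1 = 1 and tw(G) ≤ 1. Any graph with an edge has treewidth ≥ 1, and G has the edge 2–9. Combining the bounds, tw(G) = 1.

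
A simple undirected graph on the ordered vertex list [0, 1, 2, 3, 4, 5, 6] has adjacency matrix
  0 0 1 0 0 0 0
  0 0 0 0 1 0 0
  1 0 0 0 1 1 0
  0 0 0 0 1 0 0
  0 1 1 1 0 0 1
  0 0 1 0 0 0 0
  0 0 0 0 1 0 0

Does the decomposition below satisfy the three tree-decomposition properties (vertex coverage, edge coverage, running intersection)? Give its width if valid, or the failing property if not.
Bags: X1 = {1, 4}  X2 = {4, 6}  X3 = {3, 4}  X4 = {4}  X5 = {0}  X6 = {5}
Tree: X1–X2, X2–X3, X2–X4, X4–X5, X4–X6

A tree decomposition must satisfy three properties: every vertex lies in some bag; for every edge, both endpoints lie together in some bag; and for every vertex, the bags containing it form a connected subtree. Here vertex 2 appears in no bag, so the decomposition is invalid.

No — vertex 2 appears in no bag.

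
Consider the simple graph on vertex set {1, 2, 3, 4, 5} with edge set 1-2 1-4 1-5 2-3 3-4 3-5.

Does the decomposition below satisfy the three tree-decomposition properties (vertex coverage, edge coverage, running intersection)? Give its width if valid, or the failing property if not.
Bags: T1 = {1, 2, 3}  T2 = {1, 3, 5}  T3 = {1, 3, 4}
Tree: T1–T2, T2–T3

Checking the three conditions: (i) the bags cover all of {1, 2, 3, 4, 5}; (ii) for each edge, some bag contains both endpoints; (iii) the bags containing any fixed vertex form a subtree. All hold, so the decomposition is valid with width 3 − 1 = 2.

Yes; width 2.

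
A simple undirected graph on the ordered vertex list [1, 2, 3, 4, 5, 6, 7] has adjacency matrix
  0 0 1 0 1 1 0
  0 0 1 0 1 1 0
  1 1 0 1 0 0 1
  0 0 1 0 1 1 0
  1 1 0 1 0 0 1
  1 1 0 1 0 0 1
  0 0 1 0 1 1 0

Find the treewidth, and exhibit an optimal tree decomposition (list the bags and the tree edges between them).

Treewidth 3.
Bags: B1 = {2, 3, 5, 6}  B2 = {3, 4, 5, 6}  B3 = {3, 5, 6, 7}  B4 = {1, 3, 5, 6}
Tree: B1–B2, B2–B3, B3–B4

Every bag has size at most 4, so the width is 4 − 1 = 3 and tw(G) ≤ 3. For the lower bound: the 4 vertex sets {2,6}, {4,5}, {3}, {7} are disjoint, each induces a connected subgraph, and every pair is joined by at least one edge of G. Contracting each set to a single vertex therefore yields K_{4} as a minor, and since treewidth is minor-monotone, tw(G) ≥ tw(K_{4}) = 3. Therefore the treewidth is 3.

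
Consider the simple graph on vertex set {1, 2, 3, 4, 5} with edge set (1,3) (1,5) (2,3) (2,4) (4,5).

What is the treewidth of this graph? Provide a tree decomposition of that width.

Every bag has size at most 3, so the width is 3 − 1 = 2 and tw(G) ≤ 2. For the lower bound, G contains the cycle 4–2–3–1–5–4, so G is not a forest; only forests have treewidth ≤ 1, hence tw(G) ≥ 2. Hence tw(G) = 2 exactly.

Treewidth 2.
Bags: B1 = {2, 3, 4}  B2 = {1, 3, 4}  B3 = {1, 4, 5}
Tree: B1–B2, B2–B3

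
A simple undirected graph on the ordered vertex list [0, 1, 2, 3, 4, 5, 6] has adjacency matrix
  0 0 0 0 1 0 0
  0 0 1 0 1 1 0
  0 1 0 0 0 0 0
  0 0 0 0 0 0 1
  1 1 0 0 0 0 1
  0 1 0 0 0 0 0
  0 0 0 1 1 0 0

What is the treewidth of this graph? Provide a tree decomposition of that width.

Treewidth 1.
One optimal decomposition is:
Bags: B1 = {1, 2}  B2 = {1, 4}  B3 = {1, 5}  B4 = {4, 6}  B5 = {0, 4}  B6 = {3, 6}
Tree: B1–B2, B2–B3, B2–B4, B4–B5, B4–B6

Every bag has size at most 2, so the width is 2 − 1 = 1 and tw(G) ≤ 1. Any graph with an edge has treewidth ≥ 1, and G has the edge 1–2. The upper and lower bounds meet at 1, so that is the treewidth.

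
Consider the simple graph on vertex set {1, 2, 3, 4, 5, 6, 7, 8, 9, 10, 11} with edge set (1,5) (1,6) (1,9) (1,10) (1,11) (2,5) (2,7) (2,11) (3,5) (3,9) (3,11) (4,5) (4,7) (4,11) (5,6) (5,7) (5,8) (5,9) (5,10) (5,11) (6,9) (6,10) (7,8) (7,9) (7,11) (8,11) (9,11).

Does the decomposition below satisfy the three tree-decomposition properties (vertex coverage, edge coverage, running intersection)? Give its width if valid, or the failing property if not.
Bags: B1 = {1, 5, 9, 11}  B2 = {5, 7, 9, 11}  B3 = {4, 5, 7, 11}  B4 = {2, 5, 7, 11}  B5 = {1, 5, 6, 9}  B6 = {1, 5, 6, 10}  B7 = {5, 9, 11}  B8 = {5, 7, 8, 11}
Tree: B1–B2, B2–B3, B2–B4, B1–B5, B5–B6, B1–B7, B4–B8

No — vertex 3 appears in no bag.

A tree decomposition must satisfy three properties: every vertex lies in some bag; for every edge, both endpoints lie together in some bag; and for every vertex, the bags containing it form a connected subtree. Here vertex 3 appears in no bag, so the decomposition is invalid.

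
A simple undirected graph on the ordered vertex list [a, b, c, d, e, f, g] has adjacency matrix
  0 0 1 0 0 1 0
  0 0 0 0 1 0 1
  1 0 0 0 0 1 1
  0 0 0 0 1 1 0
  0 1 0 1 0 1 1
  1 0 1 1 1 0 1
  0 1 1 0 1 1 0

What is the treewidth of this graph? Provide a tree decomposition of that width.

Treewidth 2.
Bags: B1 = {a, c, f}  B2 = {c, f, g}  B3 = {e, f, g}  B4 = {b, e, g}  B5 = {d, e, f}
Tree: B1–B2, B2–B3, B3–B4, B3–B5

The largest bag has 3 vertices, giving width 2; this decomposition certifies tw(G) ≤ 2. On the other hand G contains the 3-clique {d, e, f}. A clique must lie in a single bag of any decomposition, so no decomposition can have width below 2. The upper and lower bounds meet at 2, so that is the treewidth.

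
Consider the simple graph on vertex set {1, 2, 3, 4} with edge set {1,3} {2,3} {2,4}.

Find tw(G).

1

A width-1 tree decomposition is:
Bags: B1 = {2, 3}  B2 = {2, 4}  B3 = {1, 3}
Tree: B1–B2, B1–B3
Each bag holds 2 vertices, so the decomposition has width 1, which upper-bounds the treewidth. Since G has at least one edge (e.g. 2–3), it is not an edgeless graph, so tw(G) ≥ 1. Therefore the treewidth is 1.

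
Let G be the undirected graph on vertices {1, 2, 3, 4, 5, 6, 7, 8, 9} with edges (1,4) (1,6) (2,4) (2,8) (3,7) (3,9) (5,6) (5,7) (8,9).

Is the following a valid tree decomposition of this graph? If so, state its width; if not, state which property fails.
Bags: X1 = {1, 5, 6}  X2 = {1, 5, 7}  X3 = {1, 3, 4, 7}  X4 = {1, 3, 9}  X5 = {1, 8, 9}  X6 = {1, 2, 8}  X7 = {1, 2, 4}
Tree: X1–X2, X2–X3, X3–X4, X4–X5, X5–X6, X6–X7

A tree decomposition must satisfy three properties: every vertex lies in some bag; for every edge, both endpoints lie together in some bag; and for every vertex, the bags containing it form a connected subtree. Here bags containing vertex 4 are not connected in the tree, so the decomposition is invalid.

No — bags containing vertex 4 are not connected in the tree.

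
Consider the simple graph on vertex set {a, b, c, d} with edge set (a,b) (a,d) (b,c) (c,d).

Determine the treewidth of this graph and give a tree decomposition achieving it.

Treewidth 2.
One optimal decomposition is:
Bags: B1 = {b, c, d}  B2 = {a, b, d}
Tree: B1–B2

Every bag has size at most 3, so the width is 3 − 1 = 2 and tw(G) ≤ 2. For the lower bound, G contains the cycle b–c–d–a–b, so G is not a forest; only forests have treewidth ≤ 1, hence tw(G) ≥ 2. Hence tw(G) = 2 exactly.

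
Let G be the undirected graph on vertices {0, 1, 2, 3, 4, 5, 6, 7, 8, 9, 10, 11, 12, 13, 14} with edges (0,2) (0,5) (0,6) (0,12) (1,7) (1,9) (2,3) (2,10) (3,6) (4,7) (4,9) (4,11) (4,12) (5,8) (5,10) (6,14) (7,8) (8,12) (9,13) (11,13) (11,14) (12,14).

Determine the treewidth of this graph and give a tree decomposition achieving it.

The largest bag has 4 vertices, giving width 3; this decomposition certifies tw(G) ≤ 3. For the lower bound: the 4 vertex sets {1,9,13}, {7}, {4}, {8,11,12,14} are disjoint, each induces a connected subgraph, and every pair is joined by at least one edge of G. Contracting each set to a single vertex therefore yields K_{4} as a minor, and since treewidth is minor-monotone, tw(G) ≥ tw(K_{4}) = 3. Combining the bounds, tw(G) = 3.

Treewidth 3.
Bags: B1 = {1, 7, 9, 13}  B2 = {4, 7, 9, 13}  B3 = {4, 7, 11, 13}  B4 = {4, 7, 8, 11}  B5 = {4, 8, 11, 12}  B6 = {8, 11, 12, 14}  B7 = {5, 8, 12, 14}  B8 = {0, 5, 12, 14}  B9 = {0, 5, 6, 14}  B10 = {0, 5, 6, 10}  B11 = {0, 2, 6, 10}  B12 = {2, 3, 6, 10}
Tree: B1–B2, B2–B3, B3–B4, B4–B5, B5–B6, B6–B7, B7–B8, B8–B9, B9–B10, B10–B11, B11–B12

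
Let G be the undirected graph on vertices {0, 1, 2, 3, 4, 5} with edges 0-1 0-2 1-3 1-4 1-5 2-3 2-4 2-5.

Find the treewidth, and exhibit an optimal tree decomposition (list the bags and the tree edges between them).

Each bag holds 3 vertices, so the decomposition has width 2, which upper-bounds the treewidth. The edges 2–4–1–5–2 form a cycle, so G is not a tree and its treewidth is at least 2. Combining the bounds, tw(G) = 2.

Treewidth 2.
Bags: B1 = {1, 2, 4}  B2 = {1, 2, 5}  B3 = {0, 1, 2}  B4 = {1, 2, 3}
Tree: B1–B2, B2–B3, B3–B4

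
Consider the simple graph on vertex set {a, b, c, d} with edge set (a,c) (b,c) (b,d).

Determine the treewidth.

A width-1 tree decomposition is:
Bags: B1 = {b, c}  B2 = {a, c}  B3 = {b, d}
Tree: B1–B2, B1–B3
Each bag holds 2 vertices, so the decomposition has width 1, which upper-bounds the treewidth. Since G has at least one edge (e.g. c–b), it is not an edgeless graph, so tw(G) ≥ 1. The upper and lower bounds meet at 1, so that is the treewidth.

1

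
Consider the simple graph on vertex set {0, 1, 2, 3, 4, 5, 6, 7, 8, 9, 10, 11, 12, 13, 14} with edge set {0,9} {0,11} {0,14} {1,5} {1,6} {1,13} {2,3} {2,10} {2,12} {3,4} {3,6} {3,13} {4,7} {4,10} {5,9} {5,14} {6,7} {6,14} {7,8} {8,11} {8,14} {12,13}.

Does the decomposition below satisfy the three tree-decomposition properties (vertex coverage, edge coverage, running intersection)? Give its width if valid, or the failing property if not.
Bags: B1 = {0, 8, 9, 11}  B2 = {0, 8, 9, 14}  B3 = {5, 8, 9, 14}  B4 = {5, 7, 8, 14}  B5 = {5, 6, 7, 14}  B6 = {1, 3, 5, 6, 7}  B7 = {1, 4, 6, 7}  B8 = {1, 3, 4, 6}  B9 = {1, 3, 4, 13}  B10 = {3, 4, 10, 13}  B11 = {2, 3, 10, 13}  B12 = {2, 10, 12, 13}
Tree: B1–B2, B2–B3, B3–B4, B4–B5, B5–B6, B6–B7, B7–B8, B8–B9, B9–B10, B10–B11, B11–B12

A tree decomposition must satisfy three properties: every vertex lies in some bag; for every edge, both endpoints lie together in some bag; and for every vertex, the bags containing it form a connected subtree. Here bags containing vertex 3 are not connected in the tree, so the decomposition is invalid.

No — bags containing vertex 3 are not connected in the tree.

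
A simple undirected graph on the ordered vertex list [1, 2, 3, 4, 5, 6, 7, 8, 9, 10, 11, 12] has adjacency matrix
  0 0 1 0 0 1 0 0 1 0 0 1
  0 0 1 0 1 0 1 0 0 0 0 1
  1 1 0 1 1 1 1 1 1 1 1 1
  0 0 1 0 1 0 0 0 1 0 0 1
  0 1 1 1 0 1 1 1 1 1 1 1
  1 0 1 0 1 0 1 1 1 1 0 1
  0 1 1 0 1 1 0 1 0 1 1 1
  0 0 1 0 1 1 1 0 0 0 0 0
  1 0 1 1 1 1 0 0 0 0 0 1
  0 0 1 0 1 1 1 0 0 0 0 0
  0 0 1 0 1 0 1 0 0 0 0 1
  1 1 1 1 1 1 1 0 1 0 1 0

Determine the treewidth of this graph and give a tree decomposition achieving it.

Treewidth 4.
Bags: B1 = {2, 3, 5, 7, 12}  B2 = {3, 5, 6, 7, 12}  B3 = {3, 5, 7, 11, 12}  B4 = {3, 5, 6, 9, 12}  B5 = {3, 5, 6, 7, 8}  B6 = {3, 4, 5, 9, 12}  B7 = {3, 5, 6, 7, 10}  B8 = {1, 3, 6, 9, 12}
Tree: B1–B2, B2–B3, B2–B4, B2–B5, B4–B6, B2–B7, B4–B8

The largest bag has 5 vertices, giving width 4; this decomposition certifies tw(G) ≤ 4. For the lower bound, the 5 vertices {1, 3, 6, 9, 12} are pairwise adjacent, and any tree decomposition puts a clique entirely inside one bag — forcing width ≥ 4. The upper and lower bounds meet at 4, so that is the treewidth.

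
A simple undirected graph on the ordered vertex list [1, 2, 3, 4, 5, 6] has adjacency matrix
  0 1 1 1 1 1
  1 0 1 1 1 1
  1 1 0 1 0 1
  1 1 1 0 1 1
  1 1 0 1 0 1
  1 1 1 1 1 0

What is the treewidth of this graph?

A width-4 tree decomposition is:
Bags: B1 = {1, 2, 3, 4, 6}  B2 = {1, 2, 4, 5, 6}
Tree: B1–B2
The largest bag has 5 vertices, giving width 4; this decomposition certifies tw(G) ≤ 4. Conversely, {1, 2, 3, 4, 6} is a clique of size 5, and the vertices of any clique must share a bag in every tree decomposition; so some bag has ≥ 5 vertices and tw(G) ≥ 4. Therefore the treewidth is 4.

4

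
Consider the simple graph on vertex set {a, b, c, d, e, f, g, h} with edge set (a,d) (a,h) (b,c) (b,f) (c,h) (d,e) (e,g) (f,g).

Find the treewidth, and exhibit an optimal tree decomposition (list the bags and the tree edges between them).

The largest bag has 3 vertices, giving width 2; this decomposition certifies tw(G) ≤ 2. For the lower bound, G contains the cycle b–f–g–e–d–a–h–c–b, so G is not a forest; only forests have treewidth ≤ 1, hence tw(G) ≥ 2. Combining the bounds, tw(G) = 2.

Treewidth 2.
One optimal decomposition is:
Bags: B1 = {b, f, g}  B2 = {b, e, g}  B3 = {b, d, e}  B4 = {a, b, d}  B5 = {a, b, h}  B6 = {b, c, h}
Tree: B1–B2, B2–B3, B3–B4, B4–B5, B5–B6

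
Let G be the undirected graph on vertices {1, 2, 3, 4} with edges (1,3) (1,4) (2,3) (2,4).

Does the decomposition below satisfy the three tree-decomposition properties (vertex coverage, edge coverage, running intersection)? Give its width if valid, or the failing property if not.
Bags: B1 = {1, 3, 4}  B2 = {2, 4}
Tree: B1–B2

No — edge (3,2) lies in no bag.

A tree decomposition must satisfy three properties: every vertex lies in some bag; for every edge, both endpoints lie together in some bag; and for every vertex, the bags containing it form a connected subtree. Here edge (3,2) lies in no bag, so the decomposition is invalid.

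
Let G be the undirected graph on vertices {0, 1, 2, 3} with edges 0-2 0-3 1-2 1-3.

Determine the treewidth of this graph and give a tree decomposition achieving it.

The largest bag has 3 vertices, giving width 2; this decomposition certifies tw(G) ≤ 2. The edges 3–1–2–0–3 form a cycle, so G is not a tree and its treewidth is at least 2. Combining the bounds, tw(G) = 2.

Treewidth 2.
One such decomposition:
Bags: B1 = {1, 2, 3}  B2 = {0, 2, 3}
Tree: B1–B2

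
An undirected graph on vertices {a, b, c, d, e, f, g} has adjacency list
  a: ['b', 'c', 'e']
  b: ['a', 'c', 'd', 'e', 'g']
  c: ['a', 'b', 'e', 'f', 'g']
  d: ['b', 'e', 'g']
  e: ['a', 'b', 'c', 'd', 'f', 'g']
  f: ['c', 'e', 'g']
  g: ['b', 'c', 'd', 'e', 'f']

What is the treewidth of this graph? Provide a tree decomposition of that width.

Treewidth 3.
Bags: B1 = {c, e, f, g}  B2 = {b, c, e, g}  B3 = {a, b, c, e}  B4 = {b, d, e, g}
Tree: B1–B2, B2–B3, B2–B4

Each bag holds 4 vertices, so the decomposition has width 3, which upper-bounds the treewidth. On the other hand G contains the 4-clique {b, d, e, g}. A clique must lie in a single bag of any decomposition, so no decomposition can have width below 3. Therefore the treewidth is 3.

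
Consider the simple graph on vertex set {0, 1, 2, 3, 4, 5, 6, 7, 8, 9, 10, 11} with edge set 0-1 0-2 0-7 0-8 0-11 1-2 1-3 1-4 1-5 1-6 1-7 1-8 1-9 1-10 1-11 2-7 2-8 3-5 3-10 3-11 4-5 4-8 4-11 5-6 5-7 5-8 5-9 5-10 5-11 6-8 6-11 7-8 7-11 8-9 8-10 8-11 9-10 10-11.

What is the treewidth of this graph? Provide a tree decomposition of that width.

Treewidth 4.
One such decomposition:
Bags: B1 = {1, 5, 8, 10, 11}  B2 = {1, 5, 8, 9, 10}  B3 = {1, 4, 5, 8, 11}  B4 = {1, 5, 7, 8, 11}  B5 = {0, 1, 7, 8, 11}  B6 = {1, 3, 5, 10, 11}  B7 = {1, 5, 6, 8, 11}  B8 = {0, 1, 2, 7, 8}
Tree: B1–B2, B1–B3, B1–B4, B4–B5, B1–B6, B1–B7, B5–B8

Every bag has size at most 5, so the width is 5 − 1 = 4 and tw(G) ≤ 4. Conversely, {0, 1, 2, 7, 8} is a clique of size 5, and the vertices of any clique must share a bag in every tree decomposition; so some bag has ≥ 5 vertices and tw(G) ≥ 4. Therefore the treewidth is 4.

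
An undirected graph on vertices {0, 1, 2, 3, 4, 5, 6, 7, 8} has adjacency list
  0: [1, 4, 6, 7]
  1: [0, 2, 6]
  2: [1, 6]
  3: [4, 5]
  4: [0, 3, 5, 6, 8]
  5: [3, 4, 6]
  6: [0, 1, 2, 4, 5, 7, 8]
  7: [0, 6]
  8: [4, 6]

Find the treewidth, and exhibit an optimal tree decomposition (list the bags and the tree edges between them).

Each bag holds 3 vertices, so the decomposition has width 2, which upper-bounds the treewidth. For the lower bound, the 3 vertices {3, 4, 5} are pairwise adjacent, and any tree decomposition puts a clique entirely inside one bag — forcing width ≥ 2. Combining the bounds, tw(G) = 2.

Treewidth 2.
One optimal decomposition is:
Bags: B1 = {0, 1, 6}  B2 = {1, 2, 6}  B3 = {0, 4, 6}  B4 = {0, 6, 7}  B5 = {4, 6, 8}  B6 = {4, 5, 6}  B7 = {3, 4, 5}
Tree: B1–B2, B1–B3, B3–B4, B3–B5, B3–B6, B6–B7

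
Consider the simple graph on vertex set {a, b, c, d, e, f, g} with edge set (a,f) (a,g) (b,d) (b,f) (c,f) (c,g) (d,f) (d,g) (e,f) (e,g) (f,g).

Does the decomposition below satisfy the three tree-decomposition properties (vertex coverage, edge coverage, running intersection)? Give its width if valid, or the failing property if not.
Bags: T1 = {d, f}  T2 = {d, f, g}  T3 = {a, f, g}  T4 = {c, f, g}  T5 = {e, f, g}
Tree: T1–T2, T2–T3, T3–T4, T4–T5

A tree decomposition must satisfy three properties: every vertex lies in some bag; for every edge, both endpoints lie together in some bag; and for every vertex, the bags containing it form a connected subtree. Here vertex b appears in no bag, so the decomposition is invalid.

No — vertex b appears in no bag.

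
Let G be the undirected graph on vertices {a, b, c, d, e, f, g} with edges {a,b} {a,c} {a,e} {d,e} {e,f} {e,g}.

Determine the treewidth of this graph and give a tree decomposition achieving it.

Each bag holds 2 vertices, so the decomposition has width 1, which upper-bounds the treewidth. G has an edge, so its treewidth is at least 1. Therefore the treewidth is 1.

Treewidth 1.
Bags: B1 = {a, e}  B2 = {d, e}  B3 = {a, c}  B4 = {e, f}  B5 = {e, g}  B6 = {a, b}
Tree: B1–B2, B1–B3, B2–B4, B2–B5, B3–B6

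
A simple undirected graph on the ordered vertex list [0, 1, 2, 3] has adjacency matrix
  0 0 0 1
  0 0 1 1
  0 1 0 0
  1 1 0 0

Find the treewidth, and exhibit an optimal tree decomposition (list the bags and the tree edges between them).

Treewidth 1.
One optimal decomposition is:
Bags: B1 = {0, 3}  B2 = {1, 3}  B3 = {1, 2}
Tree: B1–B2, B2–B3

Each bag holds 2 vertices, so the decomposition has width 1, which upper-bounds the treewidth. G has an edge, so its treewidth is at least 1. Therefore the treewidth is 1.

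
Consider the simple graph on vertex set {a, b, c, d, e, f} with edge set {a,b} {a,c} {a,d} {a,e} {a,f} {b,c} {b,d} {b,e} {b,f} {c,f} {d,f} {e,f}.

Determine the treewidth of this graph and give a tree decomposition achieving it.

Each bag holds 4 vertices, so the decomposition has width 3, which upper-bounds the treewidth. For the lower bound, the 4 vertices {a, b, d, f} are pairwise adjacent, and any tree decomposition puts a clique entirely inside one bag — forcing width ≥ 3. Hence tw(G) = 3 exactly.

Treewidth 3.
One optimal decomposition is:
Bags: B1 = {a, b, e, f}  B2 = {a, b, d, f}  B3 = {a, b, c, f}
Tree: B1–B2, B2–B3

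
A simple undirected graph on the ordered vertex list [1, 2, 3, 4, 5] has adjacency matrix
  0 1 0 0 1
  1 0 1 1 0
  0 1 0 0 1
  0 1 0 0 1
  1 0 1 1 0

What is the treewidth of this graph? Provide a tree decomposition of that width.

Treewidth 2.
One optimal decomposition is:
Bags: B1 = {1, 2, 5}  B2 = {2, 4, 5}  B3 = {2, 3, 5}
Tree: B1–B2, B2–B3

Each bag holds 3 vertices, so the decomposition has width 2, which upper-bounds the treewidth. The edges 5–1–2–4–5 form a cycle, so G is not a tree and its treewidth is at least 2. Combining the bounds, tw(G) = 2.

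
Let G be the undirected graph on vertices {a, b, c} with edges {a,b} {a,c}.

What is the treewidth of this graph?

1

A width-1 tree decomposition is:
Bags: B1 = {a, c}  B2 = {a, b}
Tree: B1–B2
The largest bag has 2 vertices, giving width 1; this decomposition certifies tw(G) ≤ 1. G has an edge, so its treewidth is at least 1. Hence tw(G) = 1 exactly.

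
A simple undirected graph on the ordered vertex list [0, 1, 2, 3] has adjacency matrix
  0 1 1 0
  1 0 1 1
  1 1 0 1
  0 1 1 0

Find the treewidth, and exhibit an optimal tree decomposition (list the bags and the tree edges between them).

Treewidth 2.
One optimal decomposition is:
Bags: B1 = {0, 1, 2}  B2 = {1, 2, 3}
Tree: B1–B2

Every bag has size at most 3, so the width is 3 − 1 = 2 and tw(G) ≤ 2. On the other hand G contains the 3-clique {0, 1, 2}. A clique must lie in a single bag of any decomposition, so no decomposition can have width below 2. The upper and lower bounds meet at 2, so that is the treewidth.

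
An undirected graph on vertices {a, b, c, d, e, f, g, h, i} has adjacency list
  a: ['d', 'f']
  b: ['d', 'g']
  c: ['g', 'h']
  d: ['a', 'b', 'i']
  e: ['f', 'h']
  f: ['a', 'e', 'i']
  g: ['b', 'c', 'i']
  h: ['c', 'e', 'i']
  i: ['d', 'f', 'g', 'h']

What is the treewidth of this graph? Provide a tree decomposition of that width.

Each bag holds 4 vertices, so the decomposition has width 3, which upper-bounds the treewidth. For the lower bound: the 4 vertex sets {b,c,g}, {d}, {i}, {a,e,f,h} are disjoint, each induces a connected subgraph, and every pair is joined by at least one edge of G. Contracting each set to a single vertex therefore yields K_{4} as a minor, and since treewidth is minor-monotone, tw(G) ≥ tw(K_{4}) = 3. The upper and lower bounds meet at 3, so that is the treewidth.

Treewidth 3.
One optimal decomposition is:
Bags: B1 = {b, c, d, g}  B2 = {c, d, g, i}  B3 = {c, d, h, i}  B4 = {a, d, h, i}  B5 = {a, f, h, i}  B6 = {a, e, f, h}
Tree: B1–B2, B2–B3, B3–B4, B4–B5, B5–B6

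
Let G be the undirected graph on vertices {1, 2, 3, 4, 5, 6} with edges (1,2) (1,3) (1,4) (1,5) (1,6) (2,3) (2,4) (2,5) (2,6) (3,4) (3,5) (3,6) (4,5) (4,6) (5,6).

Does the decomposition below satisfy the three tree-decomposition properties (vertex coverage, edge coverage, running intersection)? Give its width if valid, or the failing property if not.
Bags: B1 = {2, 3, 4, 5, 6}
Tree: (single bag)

No — vertex 1 appears in no bag.

A tree decomposition must satisfy three properties: every vertex lies in some bag; for every edge, both endpoints lie together in some bag; and for every vertex, the bags containing it form a connected subtree. Here vertex 1 appears in no bag, so the decomposition is invalid.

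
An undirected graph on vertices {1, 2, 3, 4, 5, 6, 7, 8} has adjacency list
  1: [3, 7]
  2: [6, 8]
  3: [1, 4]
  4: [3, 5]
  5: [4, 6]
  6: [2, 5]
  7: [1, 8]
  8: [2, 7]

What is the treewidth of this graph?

A width-2 tree decomposition is:
Bags: B1 = {3, 4, 5}  B2 = {3, 5, 6}  B3 = {2, 3, 6}  B4 = {2, 3, 8}  B5 = {3, 7, 8}  B6 = {1, 3, 7}
Tree: B1–B2, B2–B3, B3–B4, B4–B5, B5–B6
Every bag has size at most 3, so the width is 3 − 1 = 2 and tw(G) ≤ 2. The edges 3–4–5–6–2–8–7–1–3 form a cycle, so G is not a tree and its treewidth is at least 2. The upper and lower bounds meet at 2, so that is the treewidth.

2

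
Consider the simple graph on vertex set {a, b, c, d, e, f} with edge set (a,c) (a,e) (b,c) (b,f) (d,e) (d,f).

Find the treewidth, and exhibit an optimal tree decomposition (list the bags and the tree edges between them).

Every bag has size at most 3, so the width is 3 − 1 = 2 and tw(G) ≤ 2. The edges e–a–c–b–f–d–e form a cycle, so G is not a tree and its treewidth is at least 2. The upper and lower bounds meet at 2, so that is the treewidth.

Treewidth 2.
One such decomposition:
Bags: B1 = {a, c, e}  B2 = {b, c, e}  B3 = {b, e, f}  B4 = {d, e, f}
Tree: B1–B2, B2–B3, B3–B4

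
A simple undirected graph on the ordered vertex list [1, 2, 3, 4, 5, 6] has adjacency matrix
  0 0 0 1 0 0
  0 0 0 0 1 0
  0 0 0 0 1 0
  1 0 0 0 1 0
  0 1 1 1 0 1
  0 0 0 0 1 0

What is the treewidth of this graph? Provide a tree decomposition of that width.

Treewidth 1.
One such decomposition:
Bags: B1 = {4, 5}  B2 = {2, 5}  B3 = {5, 6}  B4 = {1, 4}  B5 = {3, 5}
Tree: B1–B2, B2–B3, B1–B4, B1–B5

Every bag has size at most 2, so the width is 2 − 1 = 1 and tw(G) ≤ 1. Any graph with an edge has treewidth ≥ 1, and G has the edge 4–5. The upper and lower bounds meet at 1, so that is the treewidth.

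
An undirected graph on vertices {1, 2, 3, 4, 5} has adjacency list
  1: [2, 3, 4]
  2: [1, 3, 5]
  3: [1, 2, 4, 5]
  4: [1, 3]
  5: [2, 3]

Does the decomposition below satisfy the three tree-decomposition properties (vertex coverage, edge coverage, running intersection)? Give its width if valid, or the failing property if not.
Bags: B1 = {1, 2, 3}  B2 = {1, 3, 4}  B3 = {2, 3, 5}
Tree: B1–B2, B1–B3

Yes; width 2.

Vertex coverage: the bags together contain {1, 2, 3, 4, 5}, the full vertex set. Edge coverage: each edge of G has both endpoints in at least one bag. Running intersection: for every vertex, the bags containing it form a connected subtree. All three properties hold, so this is a valid tree decomposition of width max|bag| − 1 = 2, and hence tw(G) ≤ 2.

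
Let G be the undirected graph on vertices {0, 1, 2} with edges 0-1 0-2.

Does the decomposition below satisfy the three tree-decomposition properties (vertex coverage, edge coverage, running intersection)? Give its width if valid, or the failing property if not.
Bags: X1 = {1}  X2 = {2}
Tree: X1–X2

No — vertex 0 appears in no bag.

A tree decomposition must satisfy three properties: every vertex lies in some bag; for every edge, both endpoints lie together in some bag; and for every vertex, the bags containing it form a connected subtree. Here vertex 0 appears in no bag, so the decomposition is invalid.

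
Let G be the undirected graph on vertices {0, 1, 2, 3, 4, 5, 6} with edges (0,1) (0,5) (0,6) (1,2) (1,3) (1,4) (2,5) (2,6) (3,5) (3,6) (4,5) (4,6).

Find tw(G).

3

A width-3 tree decomposition is:
Bags: B1 = {1, 2, 5, 6}  B2 = {1, 3, 5, 6}  B3 = {0, 1, 5, 6}  B4 = {1, 4, 5, 6}
Tree: B1–B2, B2–B3, B3–B4
Each bag holds 4 vertices, so the decomposition has width 3, which upper-bounds the treewidth. For the lower bound: the 4 vertex sets {2,6}, {3,5}, {1}, {0} are disjoint, each induces a connected subgraph, and every pair is joined by at least one edge of G. Contracting each set to a single vertex therefore yields K_{4} as a minor, and since treewidth is minor-monotone, tw(G) ≥ tw(K_{4}) = 3. Combining the bounds, tw(G) = 3.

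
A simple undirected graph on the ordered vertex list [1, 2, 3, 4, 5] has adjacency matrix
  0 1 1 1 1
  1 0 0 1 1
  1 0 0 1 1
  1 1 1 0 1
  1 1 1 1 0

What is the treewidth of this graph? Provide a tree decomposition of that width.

Treewidth 3.
One optimal decomposition is:
Bags: B1 = {1, 2, 4, 5}  B2 = {1, 3, 4, 5}
Tree: B1–B2

Each bag holds 4 vertices, so the decomposition has width 3, which upper-bounds the treewidth. Conversely, {1, 2, 4, 5} is a clique of size 4, and the vertices of any clique must share a bag in every tree decomposition; so some bag has ≥ 4 vertices and tw(G) ≥ 3. Hence tw(G) = 3 exactly.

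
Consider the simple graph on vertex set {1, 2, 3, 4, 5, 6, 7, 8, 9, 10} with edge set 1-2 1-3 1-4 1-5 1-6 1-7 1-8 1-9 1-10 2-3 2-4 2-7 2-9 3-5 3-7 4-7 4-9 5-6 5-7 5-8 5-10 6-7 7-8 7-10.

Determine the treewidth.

A width-3 tree decomposition is:
Bags: B1 = {1, 3, 5, 7}  B2 = {1, 5, 7, 10}  B3 = {1, 5, 7, 8}  B4 = {1, 5, 6, 7}  B5 = {1, 2, 3, 7}  B6 = {1, 2, 4, 7}  B7 = {1, 2, 4, 9}
Tree: B1–B2, B1–B3, B2–B4, B1–B5, B5–B6, B6–B7
Every bag has size at most 4, so the width is 4 − 1 = 3 and tw(G) ≤ 3. For the lower bound, the 4 vertices {1, 2, 4, 9} are pairwise adjacent, and any tree decomposition puts a clique entirely inside one bag — forcing width ≥ 3. Combining the bounds, tw(G) = 3.

3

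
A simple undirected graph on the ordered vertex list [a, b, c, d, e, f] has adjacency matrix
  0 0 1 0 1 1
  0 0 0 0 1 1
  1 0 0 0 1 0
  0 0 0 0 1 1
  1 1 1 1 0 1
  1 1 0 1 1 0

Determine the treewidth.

A width-2 tree decomposition is:
Bags: B1 = {a, e, f}  B2 = {d, e, f}  B3 = {a, c, e}  B4 = {b, e, f}
Tree: B1–B2, B1–B3, B1–B4
Each bag holds 3 vertices, so the decomposition has width 2, which upper-bounds the treewidth. For the lower bound, the 3 vertices {a, c, e} are pairwise adjacent, and any tree decomposition puts a clique entirely inside one bag — forcing width ≥ 2. Therefore the treewidth is 2.

2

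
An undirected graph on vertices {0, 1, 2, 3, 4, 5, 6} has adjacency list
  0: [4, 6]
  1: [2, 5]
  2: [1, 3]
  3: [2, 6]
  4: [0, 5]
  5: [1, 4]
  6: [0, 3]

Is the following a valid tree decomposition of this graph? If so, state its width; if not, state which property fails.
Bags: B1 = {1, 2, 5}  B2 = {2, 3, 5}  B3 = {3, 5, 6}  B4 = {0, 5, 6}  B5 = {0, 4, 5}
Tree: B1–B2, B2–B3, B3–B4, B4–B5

Yes; width 2.

Checking the three conditions: (i) the bags cover all of {0, 1, 2, 3, 4, 5, 6}; (ii) for each edge, some bag contains both endpoints; (iii) the bags containing any fixed vertex form a subtree. All hold, so the decomposition is valid with width 3 − 1 = 2.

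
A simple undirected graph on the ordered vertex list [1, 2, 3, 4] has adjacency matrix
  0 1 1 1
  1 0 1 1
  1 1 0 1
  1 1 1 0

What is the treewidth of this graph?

A width-3 tree decomposition is:
Bags: B1 = {1, 2, 3, 4}
Tree: (single bag)
A single bag containing all 4 vertices is trivially a valid decomposition of width 3. Conversely, {1, 2, 3, 4} is a clique of size 4, and the vertices of any clique must share a bag in every tree decomposition; so some bag has ≥ 4 vertices and tw(G) ≥ 3. The upper and lower bounds meet at 3, so that is the treewidth.

3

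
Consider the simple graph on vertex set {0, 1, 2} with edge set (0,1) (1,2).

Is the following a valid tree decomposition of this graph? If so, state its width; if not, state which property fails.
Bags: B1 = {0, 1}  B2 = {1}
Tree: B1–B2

No — vertex 2 appears in no bag.

A tree decomposition must satisfy three properties: every vertex lies in some bag; for every edge, both endpoints lie together in some bag; and for every vertex, the bags containing it form a connected subtree. Here vertex 2 appears in no bag, so the decomposition is invalid.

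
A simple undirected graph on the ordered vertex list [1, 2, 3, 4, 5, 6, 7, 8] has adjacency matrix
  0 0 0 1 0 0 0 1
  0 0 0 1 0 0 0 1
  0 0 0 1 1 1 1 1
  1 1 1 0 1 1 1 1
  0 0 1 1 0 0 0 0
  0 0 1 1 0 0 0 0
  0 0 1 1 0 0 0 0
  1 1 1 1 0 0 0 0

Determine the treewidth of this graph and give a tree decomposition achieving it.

The largest bag has 3 vertices, giving width 2; this decomposition certifies tw(G) ≤ 2. On the other hand G contains the 3-clique {1, 4, 8}. A clique must lie in a single bag of any decomposition, so no decomposition can have width below 2. Hence tw(G) = 2 exactly.

Treewidth 2.
One such decomposition:
Bags: B1 = {3, 4, 7}  B2 = {3, 4, 6}  B3 = {3, 4, 8}  B4 = {2, 4, 8}  B5 = {3, 4, 5}  B6 = {1, 4, 8}
Tree: B1–B2, B1–B3, B3–B4, B1–B5, B3–B6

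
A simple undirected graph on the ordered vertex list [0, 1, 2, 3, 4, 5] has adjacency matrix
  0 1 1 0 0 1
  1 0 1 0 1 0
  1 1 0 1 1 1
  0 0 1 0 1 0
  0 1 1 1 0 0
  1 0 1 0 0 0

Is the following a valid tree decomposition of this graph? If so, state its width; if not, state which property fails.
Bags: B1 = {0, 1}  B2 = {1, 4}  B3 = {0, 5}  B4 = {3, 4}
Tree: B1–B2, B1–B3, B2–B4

No — vertex 2 appears in no bag.

A tree decomposition must satisfy three properties: every vertex lies in some bag; for every edge, both endpoints lie together in some bag; and for every vertex, the bags containing it form a connected subtree. Here vertex 2 appears in no bag, so the decomposition is invalid.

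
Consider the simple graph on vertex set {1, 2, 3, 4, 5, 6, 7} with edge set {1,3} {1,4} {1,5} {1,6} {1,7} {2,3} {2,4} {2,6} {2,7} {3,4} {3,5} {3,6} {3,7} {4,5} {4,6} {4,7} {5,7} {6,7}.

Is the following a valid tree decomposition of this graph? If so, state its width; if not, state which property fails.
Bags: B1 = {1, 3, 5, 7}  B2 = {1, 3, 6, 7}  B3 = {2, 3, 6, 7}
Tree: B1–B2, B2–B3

No — vertex 4 appears in no bag.

A tree decomposition must satisfy three properties: every vertex lies in some bag; for every edge, both endpoints lie together in some bag; and for every vertex, the bags containing it form a connected subtree. Here vertex 4 appears in no bag, so the decomposition is invalid.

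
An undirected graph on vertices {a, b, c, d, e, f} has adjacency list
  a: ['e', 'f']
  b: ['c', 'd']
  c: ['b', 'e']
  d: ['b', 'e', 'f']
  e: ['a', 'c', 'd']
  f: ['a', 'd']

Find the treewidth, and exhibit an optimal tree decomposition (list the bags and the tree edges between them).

The largest bag has 3 vertices, giving width 2; this decomposition certifies tw(G) ≤ 2. Since c–b–d–e–c is a cycle in G, G is not acyclic. Forests are exactly the graphs of treewidth ≤ 1, so tw(G) ≥ 2. Combining the bounds, tw(G) = 2.

Treewidth 2.
One optimal decomposition is:
Bags: B1 = {b, c, e}  B2 = {b, d, e}  B3 = {a, d, e}  B4 = {a, d, f}
Tree: B1–B2, B2–B3, B3–B4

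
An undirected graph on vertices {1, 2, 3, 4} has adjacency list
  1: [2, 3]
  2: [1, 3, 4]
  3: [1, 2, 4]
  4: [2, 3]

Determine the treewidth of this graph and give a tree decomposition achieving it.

Every bag has size at most 3, so the width is 3 − 1 = 2 and tw(G) ≤ 2. For the lower bound, the 3 vertices {1, 2, 3} are pairwise adjacent, and any tree decomposition puts a clique entirely inside one bag — forcing width ≥ 2. Combining the bounds, tw(G) = 2.

Treewidth 2.
One optimal decomposition is:
Bags: B1 = {1, 2, 3}  B2 = {2, 3, 4}
Tree: B1–B2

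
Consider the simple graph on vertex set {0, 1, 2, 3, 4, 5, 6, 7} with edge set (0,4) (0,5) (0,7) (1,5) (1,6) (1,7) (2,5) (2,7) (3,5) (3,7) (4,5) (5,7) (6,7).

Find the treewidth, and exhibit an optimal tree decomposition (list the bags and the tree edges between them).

Treewidth 2.
One optimal decomposition is:
Bags: B1 = {0, 5, 7}  B2 = {3, 5, 7}  B3 = {1, 5, 7}  B4 = {0, 4, 5}  B5 = {2, 5, 7}  B6 = {1, 6, 7}
Tree: B1–B2, B2–B3, B1–B4, B2–B5, B3–B6

Each bag holds 3 vertices, so the decomposition has width 2, which upper-bounds the treewidth. On the other hand G contains the 3-clique {0, 4, 5}. A clique must lie in a single bag of any decomposition, so no decomposition can have width below 2. Hence tw(G) = 2 exactly.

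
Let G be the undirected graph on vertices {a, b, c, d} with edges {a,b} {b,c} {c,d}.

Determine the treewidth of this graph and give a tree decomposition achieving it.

Treewidth 1.
Bags: B1 = {a, b}  B2 = {b, c}  B3 = {c, d}
Tree: B1–B2, B2–B3

The largest bag has 2 vertices, giving width 1; this decomposition certifies tw(G) ≤ 1. Any graph with an edge has treewidth ≥ 1, and G has the edge a–b. The upper and lower bounds meet at 1, so that is the treewidth.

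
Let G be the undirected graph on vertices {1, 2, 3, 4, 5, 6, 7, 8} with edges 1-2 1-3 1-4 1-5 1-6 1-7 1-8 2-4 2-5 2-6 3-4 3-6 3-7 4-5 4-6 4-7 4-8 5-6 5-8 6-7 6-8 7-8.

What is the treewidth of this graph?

4

A width-4 tree decomposition is:
Bags: B1 = {1, 2, 4, 5, 6}  B2 = {1, 4, 5, 6, 8}  B3 = {1, 4, 6, 7, 8}  B4 = {1, 3, 4, 6, 7}
Tree: B1–B2, B2–B3, B3–B4
The largest bag has 5 vertices, giving width 4; this decomposition certifies tw(G) ≤ 4. For the lower bound, the 5 vertices {1, 3, 4, 6, 7} are pairwise adjacent, and any tree decomposition puts a clique entirely inside one bag — forcing width ≥ 4. The upper and lower bounds meet at 4, so that is the treewidth.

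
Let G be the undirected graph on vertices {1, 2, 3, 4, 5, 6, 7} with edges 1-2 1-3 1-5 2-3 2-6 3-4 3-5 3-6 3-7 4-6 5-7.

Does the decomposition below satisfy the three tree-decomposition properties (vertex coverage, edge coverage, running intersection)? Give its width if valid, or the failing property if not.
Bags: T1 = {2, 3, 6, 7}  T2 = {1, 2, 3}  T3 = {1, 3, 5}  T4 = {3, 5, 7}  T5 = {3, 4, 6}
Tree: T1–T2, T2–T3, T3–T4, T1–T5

A tree decomposition must satisfy three properties: every vertex lies in some bag; for every edge, both endpoints lie together in some bag; and for every vertex, the bags containing it form a connected subtree. Here bags containing vertex 7 are not connected in the tree, so the decomposition is invalid.

No — bags containing vertex 7 are not connected in the tree.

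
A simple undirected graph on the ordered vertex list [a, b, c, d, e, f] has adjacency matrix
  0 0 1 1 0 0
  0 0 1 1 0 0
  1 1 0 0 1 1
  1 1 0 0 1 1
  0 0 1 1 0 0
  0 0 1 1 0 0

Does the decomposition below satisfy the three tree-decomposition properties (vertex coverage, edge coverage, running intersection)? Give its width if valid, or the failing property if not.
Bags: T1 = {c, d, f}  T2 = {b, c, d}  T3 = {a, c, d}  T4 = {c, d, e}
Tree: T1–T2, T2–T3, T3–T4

Yes; width 2.

Vertex coverage: the bags together contain {a, b, c, d, e, f}, the full vertex set. Edge coverage: each edge of G has both endpoints in at least one bag. Running intersection: for every vertex, the bags containing it form a connected subtree. All three properties hold, so this is a valid tree decomposition of width max|bag| − 1 = 2, and hence tw(G) ≤ 2.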